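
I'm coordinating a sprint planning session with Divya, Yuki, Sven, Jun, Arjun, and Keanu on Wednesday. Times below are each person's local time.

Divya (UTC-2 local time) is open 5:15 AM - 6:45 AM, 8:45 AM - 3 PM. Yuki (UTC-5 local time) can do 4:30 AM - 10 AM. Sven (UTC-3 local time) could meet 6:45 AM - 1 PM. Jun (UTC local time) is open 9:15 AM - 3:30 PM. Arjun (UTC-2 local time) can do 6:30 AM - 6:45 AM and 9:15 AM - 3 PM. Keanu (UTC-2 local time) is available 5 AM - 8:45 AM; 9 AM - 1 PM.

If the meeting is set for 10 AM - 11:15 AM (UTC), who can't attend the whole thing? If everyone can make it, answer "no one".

Divya in UTC: 07:15-08:45, 10:45-17:00 (add 2h to convert from UTC-2).
Yuki in UTC: 09:30-15:00 (add 5h to convert from UTC-5).
Sven in UTC: 09:45-16:00 (add 3h to convert from UTC-3).
Jun in UTC: 09:15-15:30.
Arjun in UTC: 08:30-08:45, 11:15-17:00 (add 2h to convert from UTC-2).
Keanu in UTC: 07:00-10:45, 11:00-15:00 (add 2h to convert from UTC-2).
Divya: not fully free for 10:00-11:15. Yuki: free for 10:00-11:15. Sven: free for 10:00-11:15. Jun: free for 10:00-11:15. Arjun: not fully free for 10:00-11:15. Keanu: not fully free for 10:00-11:15.

Arjun, Divya, Keanu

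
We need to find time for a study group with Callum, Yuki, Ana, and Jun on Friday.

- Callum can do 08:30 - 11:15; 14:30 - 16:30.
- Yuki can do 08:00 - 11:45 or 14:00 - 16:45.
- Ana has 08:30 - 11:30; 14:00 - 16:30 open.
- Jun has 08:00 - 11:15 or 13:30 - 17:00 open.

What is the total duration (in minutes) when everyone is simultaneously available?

285

Callum ∩ Yuki: 08:30-11:15, 14:30-16:30.
Callum ∩ Yuki ∩ Ana: 08:30-11:15, 14:30-16:30.
Callum ∩ Yuki ∩ Ana ∩ Jun: 08:30-11:15, 14:30-16:30.
Summing the common windows: 165 + 120 = 285 minutes.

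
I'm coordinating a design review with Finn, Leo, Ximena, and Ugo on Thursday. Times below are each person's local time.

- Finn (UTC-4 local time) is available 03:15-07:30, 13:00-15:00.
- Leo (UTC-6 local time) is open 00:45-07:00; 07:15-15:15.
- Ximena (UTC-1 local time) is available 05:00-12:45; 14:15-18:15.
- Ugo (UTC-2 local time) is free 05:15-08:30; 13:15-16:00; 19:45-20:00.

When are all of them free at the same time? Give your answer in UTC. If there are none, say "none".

Finn in UTC: 07:15-11:30, 17:00-19:00 (add 4h to convert from UTC-4).
Leo in UTC: 06:45-13:00, 13:15-21:15 (add 6h to convert from UTC-6).
Ximena in UTC: 06:00-13:45, 15:15-19:15 (add 1h to convert from UTC-1).
Ugo in UTC: 07:15-10:30, 15:15-18:00, 21:45-22:00 (add 2h to convert from UTC-2).
Finn ∩ Leo: 07:15-11:30, 17:00-19:00.
Finn ∩ Leo ∩ Ximena: 07:15-11:30, 17:00-19:00.
Finn ∩ Leo ∩ Ximena ∩ Ugo: 07:15-10:30, 17:00-18:00.

07:15-10:30, 17:00-18:00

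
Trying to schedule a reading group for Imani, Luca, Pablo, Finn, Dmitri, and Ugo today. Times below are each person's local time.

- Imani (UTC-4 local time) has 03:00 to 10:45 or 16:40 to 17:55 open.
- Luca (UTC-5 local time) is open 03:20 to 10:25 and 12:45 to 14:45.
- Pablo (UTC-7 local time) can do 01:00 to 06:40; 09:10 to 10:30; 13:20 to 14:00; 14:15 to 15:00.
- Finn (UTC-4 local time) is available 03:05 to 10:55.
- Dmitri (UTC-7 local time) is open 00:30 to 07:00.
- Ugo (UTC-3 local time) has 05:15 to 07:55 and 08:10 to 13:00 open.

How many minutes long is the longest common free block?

Imani in UTC: 07:00-14:45, 20:40-21:55 (add 4h to convert from UTC-4).
Luca in UTC: 08:20-15:25, 17:45-19:45 (add 5h to convert from UTC-5).
Pablo in UTC: 08:00-13:40, 16:10-17:30, 20:20-21:00, 21:15-22:00 (add 7h to convert from UTC-7).
Finn in UTC: 07:05-14:55 (add 4h to convert from UTC-4).
Dmitri in UTC: 07:30-14:00 (add 7h to convert from UTC-7).
Ugo in UTC: 08:15-10:55, 11:10-16:00 (add 3h to convert from UTC-3).
Imani ∩ Luca: 08:20-14:45.
Imani ∩ Luca ∩ Pablo: 08:20-13:40.
Imani ∩ Luca ∩ Pablo ∩ Finn: 08:20-13:40.
Imani ∩ Luca ∩ Pablo ∩ Finn ∩ Dmitri: 08:20-13:40.
Imani ∩ Luca ∩ Pablo ∩ Finn ∩ Dmitri ∩ Ugo: 08:20-10:55, 11:10-13:40.
The longest is 08:20-10:55 at 155 minutes.

155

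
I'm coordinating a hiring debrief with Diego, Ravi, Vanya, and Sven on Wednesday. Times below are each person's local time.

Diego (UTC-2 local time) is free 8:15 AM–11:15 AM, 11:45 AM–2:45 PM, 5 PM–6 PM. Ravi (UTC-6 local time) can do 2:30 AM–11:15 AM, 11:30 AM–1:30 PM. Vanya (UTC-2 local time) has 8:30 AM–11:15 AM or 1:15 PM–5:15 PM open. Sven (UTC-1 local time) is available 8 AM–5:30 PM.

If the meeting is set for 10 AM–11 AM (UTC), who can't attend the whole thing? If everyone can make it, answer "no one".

Diego in UTC: 10:15-13:15, 13:45-16:45, 19:00-20:00 (add 2h to convert from UTC-2).
Ravi in UTC: 08:30-17:15, 17:30-19:30 (add 6h to convert from UTC-6).
Vanya in UTC: 10:30-13:15, 15:15-19:15 (add 2h to convert from UTC-2).
Sven in UTC: 09:00-18:30 (add 1h to convert from UTC-1).
Diego: not fully free for 10:00-11:00. Ravi: free for 10:00-11:00. Vanya: not fully free for 10:00-11:00. Sven: free for 10:00-11:00.

Diego, Vanya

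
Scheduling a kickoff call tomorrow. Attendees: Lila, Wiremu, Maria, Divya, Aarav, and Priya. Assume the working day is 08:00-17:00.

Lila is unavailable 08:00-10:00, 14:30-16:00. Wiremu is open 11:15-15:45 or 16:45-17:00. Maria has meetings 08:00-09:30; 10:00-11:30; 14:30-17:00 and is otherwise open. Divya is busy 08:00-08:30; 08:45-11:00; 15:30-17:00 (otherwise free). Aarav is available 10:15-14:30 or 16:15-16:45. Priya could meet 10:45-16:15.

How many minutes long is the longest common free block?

Lila free: 10:00-14:30, 16:00-17:00 (invert busy blocks within the working day).
Wiremu free: 11:15-15:45, 16:45-17:00.
Maria free: 09:30-10:00, 11:30-14:30 (invert busy blocks within the working day).
Divya free: 08:30-08:45, 11:00-15:30 (invert busy blocks within the working day).
Aarav free: 10:15-14:30, 16:15-16:45.
Priya free: 10:45-16:15.
Lila ∩ Wiremu: 11:15-14:30, 16:45-17:00.
Lila ∩ Wiremu ∩ Maria: 11:30-14:30.
Lila ∩ Wiremu ∩ Maria ∩ Divya: 11:30-14:30.
Lila ∩ Wiremu ∩ Maria ∩ Divya ∩ Aarav: 11:30-14:30.
Lila ∩ Wiremu ∩ Maria ∩ Divya ∩ Aarav ∩ Priya: 11:30-14:30.
So the common availability across everyone is 11:30-14:30.
The longest is 11:30-14:30 at 180 minutes.

180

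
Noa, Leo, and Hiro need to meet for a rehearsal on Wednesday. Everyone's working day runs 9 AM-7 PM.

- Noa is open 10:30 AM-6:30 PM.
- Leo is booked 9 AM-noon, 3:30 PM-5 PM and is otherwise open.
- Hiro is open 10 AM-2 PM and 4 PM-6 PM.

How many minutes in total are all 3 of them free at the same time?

180

Noa free: 10:30-18:30.
Leo free: 12:00-15:30, 17:00-19:00 (invert busy blocks within the working day).
Hiro free: 10:00-14:00, 16:00-18:00.
Noa ∩ Leo: 12:00-15:30, 17:00-18:30.
Noa ∩ Leo ∩ Hiro: 12:00-14:00, 17:00-18:00.
So the common availability across everyone is 12:00-14:00, 17:00-18:00.
Summing the common windows: 120 + 60 = 180 minutes.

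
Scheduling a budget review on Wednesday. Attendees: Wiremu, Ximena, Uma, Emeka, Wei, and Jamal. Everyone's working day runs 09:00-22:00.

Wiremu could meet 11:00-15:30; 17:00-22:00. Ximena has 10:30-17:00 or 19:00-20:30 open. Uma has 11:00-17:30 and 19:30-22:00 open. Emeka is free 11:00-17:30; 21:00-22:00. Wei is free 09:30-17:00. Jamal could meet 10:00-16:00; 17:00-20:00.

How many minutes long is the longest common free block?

270

Wiremu ∩ Ximena: 11:00-15:30, 19:00-20:30.
Wiremu ∩ Ximena ∩ Uma: 11:00-15:30, 19:30-20:30.
Wiremu ∩ Ximena ∩ Uma ∩ Emeka: 11:00-15:30.
Wiremu ∩ Ximena ∩ Uma ∩ Emeka ∩ Wei: 11:00-15:30.
Wiremu ∩ Ximena ∩ Uma ∩ Emeka ∩ Wei ∩ Jamal: 11:00-15:30.
The longest is 11:00-15:30 at 270 minutes.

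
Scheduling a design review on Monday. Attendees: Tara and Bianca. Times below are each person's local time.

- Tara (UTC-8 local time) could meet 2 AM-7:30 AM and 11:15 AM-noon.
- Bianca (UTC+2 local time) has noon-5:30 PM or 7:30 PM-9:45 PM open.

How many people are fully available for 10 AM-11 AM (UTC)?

Tara in UTC: 10:00-15:30, 19:15-20:00 (add 8h to convert from UTC-8).
Bianca in UTC: 10:00-15:30, 17:30-19:45 (subtract 2h to convert from UTC+2).
Tara and Bianca can make the full 10:00-11:00 slot — that's 2.

2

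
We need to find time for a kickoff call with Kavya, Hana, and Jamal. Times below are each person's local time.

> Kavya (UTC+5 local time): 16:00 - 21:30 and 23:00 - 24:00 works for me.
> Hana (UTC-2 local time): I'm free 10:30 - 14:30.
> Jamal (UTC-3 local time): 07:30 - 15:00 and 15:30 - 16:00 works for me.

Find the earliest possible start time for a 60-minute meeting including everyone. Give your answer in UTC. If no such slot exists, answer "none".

Kavya in UTC: 11:00-16:30, 18:00-19:00 (subtract 5h to convert from UTC+5).
Hana in UTC: 12:30-16:30 (add 2h to convert from UTC-2).
Jamal in UTC: 10:30-18:00, 18:30-19:00 (add 3h to convert from UTC-3).
Kavya ∩ Hana: 12:30-16:30.
Kavya ∩ Hana ∩ Jamal: 12:30-16:30.
The first common window of at least 60 minutes is 12:30-16:30, so the earliest start is 12:30.

12:30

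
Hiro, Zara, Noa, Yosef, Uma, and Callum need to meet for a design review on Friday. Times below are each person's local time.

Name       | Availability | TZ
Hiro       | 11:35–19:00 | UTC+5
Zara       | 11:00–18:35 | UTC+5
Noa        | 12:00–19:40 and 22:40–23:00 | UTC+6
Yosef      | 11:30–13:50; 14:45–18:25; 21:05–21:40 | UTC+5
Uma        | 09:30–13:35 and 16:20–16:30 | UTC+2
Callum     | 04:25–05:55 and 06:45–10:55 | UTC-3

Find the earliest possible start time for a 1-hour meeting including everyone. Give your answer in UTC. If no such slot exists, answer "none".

Hiro in UTC: 06:35-14:00 (subtract 5h to convert from UTC+5).
Zara in UTC: 06:00-13:35 (subtract 5h to convert from UTC+5).
Noa in UTC: 06:00-13:40, 16:40-17:00 (subtract 6h to convert from UTC+6).
Yosef in UTC: 06:30-08:50, 09:45-13:25, 16:05-16:40 (subtract 5h to convert from UTC+5).
Uma in UTC: 07:30-11:35, 14:20-14:30 (subtract 2h to convert from UTC+2).
Callum in UTC: 07:25-08:55, 09:45-13:55 (add 3h to convert from UTC-3).
Hiro ∩ Zara: 06:35-13:35.
Hiro ∩ Zara ∩ Noa: 06:35-13:35.
Hiro ∩ Zara ∩ Noa ∩ Yosef: 06:35-08:50, 09:45-13:25.
Hiro ∩ Zara ∩ Noa ∩ Yosef ∩ Uma: 07:30-08:50, 09:45-11:35.
Hiro ∩ Zara ∩ Noa ∩ Yosef ∩ Uma ∩ Callum: 07:30-08:50, 09:45-11:35.
The first common window of at least 60 minutes is 07:30-08:50, so the earliest start is 07:30.

07:30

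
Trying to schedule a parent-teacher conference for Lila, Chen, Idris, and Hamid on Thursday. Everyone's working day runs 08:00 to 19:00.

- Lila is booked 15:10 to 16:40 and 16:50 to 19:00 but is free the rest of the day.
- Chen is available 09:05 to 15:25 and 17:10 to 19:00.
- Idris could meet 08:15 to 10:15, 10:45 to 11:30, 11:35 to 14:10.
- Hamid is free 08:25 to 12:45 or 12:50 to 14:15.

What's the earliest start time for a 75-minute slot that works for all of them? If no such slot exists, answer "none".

Lila free: 08:00-15:10, 16:40-16:50 (invert busy blocks within the working day).
Chen free: 09:05-15:25, 17:10-19:00.
Idris free: 08:15-10:15, 10:45-11:30, 11:35-14:10.
Hamid free: 08:25-12:45, 12:50-14:15.
Lila ∩ Chen: 09:05-15:10.
Lila ∩ Chen ∩ Idris: 09:05-10:15, 10:45-11:30, 11:35-14:10.
Lila ∩ Chen ∩ Idris ∩ Hamid: 09:05-10:15, 10:45-11:30, 11:35-12:45, 12:50-14:10.
The first common window of at least 75 minutes is 12:50-14:10, so the earliest start is 12:50.

12:50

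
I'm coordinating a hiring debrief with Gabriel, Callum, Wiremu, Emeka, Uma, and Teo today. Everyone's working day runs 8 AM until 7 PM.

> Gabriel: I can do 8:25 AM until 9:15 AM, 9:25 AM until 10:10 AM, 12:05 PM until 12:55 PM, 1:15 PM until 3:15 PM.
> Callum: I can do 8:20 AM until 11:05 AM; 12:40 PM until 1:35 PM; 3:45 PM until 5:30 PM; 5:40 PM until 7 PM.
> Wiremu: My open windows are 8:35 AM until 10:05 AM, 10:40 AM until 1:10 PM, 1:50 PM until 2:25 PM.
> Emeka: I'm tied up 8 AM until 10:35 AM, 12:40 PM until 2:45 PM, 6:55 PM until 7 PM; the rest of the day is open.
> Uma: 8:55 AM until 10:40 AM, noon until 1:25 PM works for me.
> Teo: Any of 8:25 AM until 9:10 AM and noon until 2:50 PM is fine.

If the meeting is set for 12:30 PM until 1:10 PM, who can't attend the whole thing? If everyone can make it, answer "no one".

Callum, Emeka, Gabriel

Gabriel free: 08:25-09:15, 09:25-10:10, 12:05-12:55, 13:15-15:15.
Callum free: 08:20-11:05, 12:40-13:35, 15:45-17:30, 17:40-19:00.
Wiremu free: 08:35-10:05, 10:40-13:10, 13:50-14:25.
Emeka free: 10:35-12:40, 14:45-18:55 (invert busy blocks within the working day).
Uma free: 08:55-10:40, 12:00-13:25.
Teo free: 08:25-09:10, 12:00-14:50.
Gabriel: not fully free for 12:30-13:10. Callum: not fully free for 12:30-13:10. Wiremu: free for 12:30-13:10. Emeka: not fully free for 12:30-13:10. Uma: free for 12:30-13:10. Teo: free for 12:30-13:10.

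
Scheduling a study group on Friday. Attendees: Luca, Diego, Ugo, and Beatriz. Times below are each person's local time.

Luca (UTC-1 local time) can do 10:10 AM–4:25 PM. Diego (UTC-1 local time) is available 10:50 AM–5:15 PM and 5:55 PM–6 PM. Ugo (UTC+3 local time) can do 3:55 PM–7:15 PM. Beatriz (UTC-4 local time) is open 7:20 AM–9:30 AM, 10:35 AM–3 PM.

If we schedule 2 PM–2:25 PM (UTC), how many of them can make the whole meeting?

3

Luca in UTC: 11:10-17:25 (add 1h to convert from UTC-1).
Diego in UTC: 11:50-18:15, 18:55-19:00 (add 1h to convert from UTC-1).
Ugo in UTC: 12:55-16:15 (subtract 3h to convert from UTC+3).
Beatriz in UTC: 11:20-13:30, 14:35-19:00 (add 4h to convert from UTC-4).
Luca, Diego, and Ugo can make the full 14:00-14:25 slot — that's 3.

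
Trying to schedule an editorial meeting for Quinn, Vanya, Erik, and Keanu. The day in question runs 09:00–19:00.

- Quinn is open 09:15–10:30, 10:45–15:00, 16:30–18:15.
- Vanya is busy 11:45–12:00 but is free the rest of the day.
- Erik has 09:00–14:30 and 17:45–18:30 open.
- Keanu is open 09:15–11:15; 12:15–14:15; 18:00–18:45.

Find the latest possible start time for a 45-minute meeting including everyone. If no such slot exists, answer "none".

13:30

Quinn free: 09:15-10:30, 10:45-15:00, 16:30-18:15.
Vanya free: 09:00-11:45, 12:00-19:00 (invert busy blocks within the working day).
Erik free: 09:00-14:30, 17:45-18:30.
Keanu free: 09:15-11:15, 12:15-14:15, 18:00-18:45.
Quinn ∩ Vanya: 09:15-10:30, 10:45-11:45, 12:00-15:00, 16:30-18:15.
Quinn ∩ Vanya ∩ Erik: 09:15-10:30, 10:45-11:45, 12:00-14:30, 17:45-18:15.
Quinn ∩ Vanya ∩ Erik ∩ Keanu: 09:15-10:30, 10:45-11:15, 12:15-14:15, 18:00-18:15.
The last common window of at least 45 minutes is 12:15-14:15; a 45-minute meeting can start as late as 13:30 and still end by 14:15.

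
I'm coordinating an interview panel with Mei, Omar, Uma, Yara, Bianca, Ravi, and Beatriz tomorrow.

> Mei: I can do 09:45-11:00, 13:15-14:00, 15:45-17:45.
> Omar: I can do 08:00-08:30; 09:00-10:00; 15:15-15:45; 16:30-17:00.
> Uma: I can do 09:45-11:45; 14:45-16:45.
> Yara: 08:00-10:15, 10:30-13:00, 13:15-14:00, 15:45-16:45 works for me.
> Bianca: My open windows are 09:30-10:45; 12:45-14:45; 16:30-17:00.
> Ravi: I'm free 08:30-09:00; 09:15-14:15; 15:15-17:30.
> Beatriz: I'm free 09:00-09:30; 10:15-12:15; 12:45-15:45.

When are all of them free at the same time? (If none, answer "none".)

Mei ∩ Omar: 09:45-10:00, 16:30-17:00.
Mei ∩ Omar ∩ Uma: 09:45-10:00, 16:30-16:45.
Mei ∩ Omar ∩ Uma ∩ Yara: 09:45-10:00, 16:30-16:45.
Mei ∩ Omar ∩ Uma ∩ Yara ∩ Bianca: 09:45-10:00, 16:30-16:45.
Mei ∩ Omar ∩ Uma ∩ Yara ∩ Bianca ∩ Ravi: 09:45-10:00, 16:30-16:45.
Mei ∩ Omar ∩ Uma ∩ Yara ∩ Bianca ∩ Ravi ∩ Beatriz: ∅.
There is no time when everyone is free.

none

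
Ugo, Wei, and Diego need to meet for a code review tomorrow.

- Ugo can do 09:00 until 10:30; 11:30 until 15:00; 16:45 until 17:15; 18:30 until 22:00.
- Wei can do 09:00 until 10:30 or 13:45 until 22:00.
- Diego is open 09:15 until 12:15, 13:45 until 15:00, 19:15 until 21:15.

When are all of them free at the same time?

09:15-10:30, 13:45-15:00, 19:15-21:15

Ugo ∩ Wei: 09:00-10:30, 13:45-15:00, 16:45-17:15, 18:30-22:00.
Ugo ∩ Wei ∩ Diego: 09:15-10:30, 13:45-15:00, 19:15-21:15.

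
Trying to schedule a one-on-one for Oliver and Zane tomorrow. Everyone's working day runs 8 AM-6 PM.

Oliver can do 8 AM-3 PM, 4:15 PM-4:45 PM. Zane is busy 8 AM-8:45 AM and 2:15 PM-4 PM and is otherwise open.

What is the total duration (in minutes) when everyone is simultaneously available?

Oliver free: 08:00-15:00, 16:15-16:45.
Zane free: 08:45-14:15, 16:00-18:00 (invert busy blocks within the working day).
Oliver ∩ Zane: 08:45-14:15, 16:15-16:45.
So the common availability across everyone is 08:45-14:15, 16:15-16:45.
Summing the common windows: 330 + 30 = 360 minutes.

360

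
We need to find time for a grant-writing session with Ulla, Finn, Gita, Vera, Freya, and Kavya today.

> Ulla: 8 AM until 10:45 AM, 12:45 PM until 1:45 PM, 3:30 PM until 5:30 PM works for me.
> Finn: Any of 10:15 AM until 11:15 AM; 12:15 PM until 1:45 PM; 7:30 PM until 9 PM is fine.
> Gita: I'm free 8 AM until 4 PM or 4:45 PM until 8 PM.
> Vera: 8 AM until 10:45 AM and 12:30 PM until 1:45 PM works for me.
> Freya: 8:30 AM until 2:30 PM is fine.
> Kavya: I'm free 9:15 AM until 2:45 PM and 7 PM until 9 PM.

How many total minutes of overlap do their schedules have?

90

Ulla ∩ Finn: 10:15-10:45, 12:45-13:45.
Ulla ∩ Finn ∩ Gita: 10:15-10:45, 12:45-13:45.
Ulla ∩ Finn ∩ Gita ∩ Vera: 10:15-10:45, 12:45-13:45.
Ulla ∩ Finn ∩ Gita ∩ Vera ∩ Freya: 10:15-10:45, 12:45-13:45.
Ulla ∩ Finn ∩ Gita ∩ Vera ∩ Freya ∩ Kavya: 10:15-10:45, 12:45-13:45.
Summing the common windows: 30 + 60 = 90 minutes.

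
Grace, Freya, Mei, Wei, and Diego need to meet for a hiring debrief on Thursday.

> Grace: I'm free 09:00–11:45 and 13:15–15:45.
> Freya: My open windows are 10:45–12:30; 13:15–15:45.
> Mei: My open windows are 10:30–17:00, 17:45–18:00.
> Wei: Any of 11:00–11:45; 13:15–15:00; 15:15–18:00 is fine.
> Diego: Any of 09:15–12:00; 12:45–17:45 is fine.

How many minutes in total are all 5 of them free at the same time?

180

Grace ∩ Freya: 10:45-11:45, 13:15-15:45.
Grace ∩ Freya ∩ Mei: 10:45-11:45, 13:15-15:45.
Grace ∩ Freya ∩ Mei ∩ Wei: 11:00-11:45, 13:15-15:00, 15:15-15:45.
Grace ∩ Freya ∩ Mei ∩ Wei ∩ Diego: 11:00-11:45, 13:15-15:00, 15:15-15:45.
Summing the common windows: 45 + 105 + 30 = 180 minutes.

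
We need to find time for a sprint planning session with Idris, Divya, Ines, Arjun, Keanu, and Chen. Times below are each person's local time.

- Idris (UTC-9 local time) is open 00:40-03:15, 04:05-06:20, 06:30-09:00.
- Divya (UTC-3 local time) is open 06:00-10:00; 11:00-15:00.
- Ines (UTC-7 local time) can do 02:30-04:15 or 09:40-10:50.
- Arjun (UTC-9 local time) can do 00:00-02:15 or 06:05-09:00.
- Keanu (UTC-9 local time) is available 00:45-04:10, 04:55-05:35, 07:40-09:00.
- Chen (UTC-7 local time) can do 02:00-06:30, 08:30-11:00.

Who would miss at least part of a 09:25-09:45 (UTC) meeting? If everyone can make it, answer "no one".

Idris, Ines, Keanu

Idris in UTC: 09:40-12:15, 13:05-15:20, 15:30-18:00 (add 9h to convert from UTC-9).
Divya in UTC: 09:00-13:00, 14:00-18:00 (add 3h to convert from UTC-3).
Ines in UTC: 09:30-11:15, 16:40-17:50 (add 7h to convert from UTC-7).
Arjun in UTC: 09:00-11:15, 15:05-18:00 (add 9h to convert from UTC-9).
Keanu in UTC: 09:45-13:10, 13:55-14:35, 16:40-18:00 (add 9h to convert from UTC-9).
Chen in UTC: 09:00-13:30, 15:30-18:00 (add 7h to convert from UTC-7).
Idris: not fully free for 09:25-09:45. Divya: free for 09:25-09:45. Ines: not fully free for 09:25-09:45. Arjun: free for 09:25-09:45. Keanu: not fully free for 09:25-09:45. Chen: free for 09:25-09:45.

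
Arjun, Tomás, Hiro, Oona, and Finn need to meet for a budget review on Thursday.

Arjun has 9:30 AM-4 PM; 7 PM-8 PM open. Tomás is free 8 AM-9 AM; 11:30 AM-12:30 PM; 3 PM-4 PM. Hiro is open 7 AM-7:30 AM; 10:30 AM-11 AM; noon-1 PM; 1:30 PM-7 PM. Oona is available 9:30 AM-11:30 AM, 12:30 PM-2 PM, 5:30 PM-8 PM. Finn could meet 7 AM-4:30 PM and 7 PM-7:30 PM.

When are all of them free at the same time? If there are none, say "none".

none

Arjun ∩ Tomás: 11:30-12:30, 15:00-16:00.
Arjun ∩ Tomás ∩ Hiro: 12:00-12:30, 15:00-16:00.
Arjun ∩ Tomás ∩ Hiro ∩ Oona: ∅.
Arjun ∩ Tomás ∩ Hiro ∩ Oona ∩ Finn: ∅.
There is no time when everyone is free.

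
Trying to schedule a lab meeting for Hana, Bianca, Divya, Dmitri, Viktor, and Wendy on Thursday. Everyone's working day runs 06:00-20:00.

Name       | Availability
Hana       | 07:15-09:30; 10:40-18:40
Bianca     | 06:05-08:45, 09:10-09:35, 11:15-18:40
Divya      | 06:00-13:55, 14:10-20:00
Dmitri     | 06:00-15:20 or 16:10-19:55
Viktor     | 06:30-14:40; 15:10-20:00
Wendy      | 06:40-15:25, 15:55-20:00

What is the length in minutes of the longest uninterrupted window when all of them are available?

160

Hana ∩ Bianca: 07:15-08:45, 09:10-09:30, 11:15-18:40.
Hana ∩ Bianca ∩ Divya: 07:15-08:45, 09:10-09:30, 11:15-13:55, 14:10-18:40.
Hana ∩ Bianca ∩ Divya ∩ Dmitri: 07:15-08:45, 09:10-09:30, 11:15-13:55, 14:10-15:20, 16:10-18:40.
Hana ∩ Bianca ∩ Divya ∩ Dmitri ∩ Viktor: 07:15-08:45, 09:10-09:30, 11:15-13:55, 14:10-14:40, 15:10-15:20, 16:10-18:40.
Hana ∩ Bianca ∩ Divya ∩ Dmitri ∩ Viktor ∩ Wendy: 07:15-08:45, 09:10-09:30, 11:15-13:55, 14:10-14:40, 15:10-15:20, 16:10-18:40.
The longest is 11:15-13:55 at 160 minutes.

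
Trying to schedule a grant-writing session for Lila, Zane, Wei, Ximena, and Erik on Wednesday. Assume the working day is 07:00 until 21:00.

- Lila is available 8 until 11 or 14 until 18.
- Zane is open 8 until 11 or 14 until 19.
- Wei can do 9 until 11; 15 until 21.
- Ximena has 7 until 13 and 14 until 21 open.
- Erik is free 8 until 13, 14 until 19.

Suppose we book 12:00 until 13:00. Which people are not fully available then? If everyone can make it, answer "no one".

Lila, Wei, Zane

Lila: not fully free for 12:00-13:00. Zane: not fully free for 12:00-13:00. Wei: not fully free for 12:00-13:00. Ximena: free for 12:00-13:00. Erik: free for 12:00-13:00.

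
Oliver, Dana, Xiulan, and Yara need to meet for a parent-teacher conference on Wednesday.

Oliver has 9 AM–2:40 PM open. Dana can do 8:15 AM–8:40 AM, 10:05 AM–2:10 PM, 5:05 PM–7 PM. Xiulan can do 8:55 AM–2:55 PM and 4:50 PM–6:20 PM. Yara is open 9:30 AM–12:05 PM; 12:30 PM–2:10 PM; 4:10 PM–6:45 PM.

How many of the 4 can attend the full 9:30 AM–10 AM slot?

3

Oliver, Xiulan, and Yara can make the full 09:30-10:00 slot — that's 3.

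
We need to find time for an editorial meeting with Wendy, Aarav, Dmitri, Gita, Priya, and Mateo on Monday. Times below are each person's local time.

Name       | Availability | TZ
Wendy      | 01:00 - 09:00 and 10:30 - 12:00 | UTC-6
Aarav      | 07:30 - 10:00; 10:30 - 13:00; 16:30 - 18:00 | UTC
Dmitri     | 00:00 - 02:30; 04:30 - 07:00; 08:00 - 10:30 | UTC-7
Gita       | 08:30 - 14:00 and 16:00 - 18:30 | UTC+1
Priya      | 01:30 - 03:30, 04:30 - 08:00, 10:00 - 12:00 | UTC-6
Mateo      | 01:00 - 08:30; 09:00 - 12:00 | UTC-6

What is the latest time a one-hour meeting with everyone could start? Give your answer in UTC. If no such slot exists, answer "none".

16:30

Wendy in UTC: 07:00-15:00, 16:30-18:00 (add 6h to convert from UTC-6).
Aarav in UTC: 07:30-10:00, 10:30-13:00, 16:30-18:00.
Dmitri in UTC: 07:00-09:30, 11:30-14:00, 15:00-17:30 (add 7h to convert from UTC-7).
Gita in UTC: 07:30-13:00, 15:00-17:30 (subtract 1h to convert from UTC+1).
Priya in UTC: 07:30-09:30, 10:30-14:00, 16:00-18:00 (add 6h to convert from UTC-6).
Mateo in UTC: 07:00-14:30, 15:00-18:00 (add 6h to convert from UTC-6).
Wendy ∩ Aarav: 07:30-10:00, 10:30-13:00, 16:30-18:00.
Wendy ∩ Aarav ∩ Dmitri: 07:30-09:30, 11:30-13:00, 16:30-17:30.
Wendy ∩ Aarav ∩ Dmitri ∩ Gita: 07:30-09:30, 11:30-13:00, 16:30-17:30.
Wendy ∩ Aarav ∩ Dmitri ∩ Gita ∩ Priya: 07:30-09:30, 11:30-13:00, 16:30-17:30.
Wendy ∩ Aarav ∩ Dmitri ∩ Gita ∩ Priya ∩ Mateo: 07:30-09:30, 11:30-13:00, 16:30-17:30.
The last common window of at least 60 minutes is 16:30-17:30; a 60-minute meeting can start as late as 16:30 and still end by 17:30.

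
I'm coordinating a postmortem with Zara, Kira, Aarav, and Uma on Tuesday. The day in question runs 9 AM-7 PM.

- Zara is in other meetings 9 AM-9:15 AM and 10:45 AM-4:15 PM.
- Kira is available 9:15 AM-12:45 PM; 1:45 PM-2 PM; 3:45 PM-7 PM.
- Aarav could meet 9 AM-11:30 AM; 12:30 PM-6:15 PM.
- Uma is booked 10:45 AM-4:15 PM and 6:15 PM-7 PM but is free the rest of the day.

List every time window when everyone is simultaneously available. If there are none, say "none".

09:15-10:45, 16:15-18:15

Zara free: 09:15-10:45, 16:15-19:00 (invert busy blocks within the working day).
Kira free: 09:15-12:45, 13:45-14:00, 15:45-19:00.
Aarav free: 09:00-11:30, 12:30-18:15.
Uma free: 09:00-10:45, 16:15-18:15 (invert busy blocks within the working day).
Zara ∩ Kira: 09:15-10:45, 16:15-19:00.
Zara ∩ Kira ∩ Aarav: 09:15-10:45, 16:15-18:15.
Zara ∩ Kira ∩ Aarav ∩ Uma: 09:15-10:45, 16:15-18:15.
So the common availability across everyone is 09:15-10:45, 16:15-18:15.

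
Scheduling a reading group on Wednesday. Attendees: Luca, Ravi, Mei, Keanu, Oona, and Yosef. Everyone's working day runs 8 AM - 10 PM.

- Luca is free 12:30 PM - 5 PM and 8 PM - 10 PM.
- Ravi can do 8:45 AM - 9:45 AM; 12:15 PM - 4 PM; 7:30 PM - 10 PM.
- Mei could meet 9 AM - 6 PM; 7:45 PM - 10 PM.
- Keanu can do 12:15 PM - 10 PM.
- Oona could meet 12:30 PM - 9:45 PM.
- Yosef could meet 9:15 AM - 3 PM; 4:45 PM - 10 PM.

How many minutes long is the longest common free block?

150

Luca ∩ Ravi: 12:30-16:00, 20:00-22:00.
Luca ∩ Ravi ∩ Mei: 12:30-16:00, 20:00-22:00.
Luca ∩ Ravi ∩ Mei ∩ Keanu: 12:30-16:00, 20:00-22:00.
Luca ∩ Ravi ∩ Mei ∩ Keanu ∩ Oona: 12:30-16:00, 20:00-21:45.
Luca ∩ Ravi ∩ Mei ∩ Keanu ∩ Oona ∩ Yosef: 12:30-15:00, 20:00-21:45.
The longest is 12:30-15:00 at 150 minutes.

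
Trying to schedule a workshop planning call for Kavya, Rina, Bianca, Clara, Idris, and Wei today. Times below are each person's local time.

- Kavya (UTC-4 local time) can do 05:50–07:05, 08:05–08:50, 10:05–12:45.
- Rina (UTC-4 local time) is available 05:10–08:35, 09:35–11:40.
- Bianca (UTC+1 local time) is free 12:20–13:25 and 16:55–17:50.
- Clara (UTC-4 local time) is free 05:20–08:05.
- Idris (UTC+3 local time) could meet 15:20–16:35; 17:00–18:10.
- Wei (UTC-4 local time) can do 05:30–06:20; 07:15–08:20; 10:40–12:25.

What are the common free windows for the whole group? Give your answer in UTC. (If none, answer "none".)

none

Kavya in UTC: 09:50-11:05, 12:05-12:50, 14:05-16:45 (add 4h to convert from UTC-4).
Rina in UTC: 09:10-12:35, 13:35-15:40 (add 4h to convert from UTC-4).
Bianca in UTC: 11:20-12:25, 15:55-16:50 (subtract 1h to convert from UTC+1).
Clara in UTC: 09:20-12:05 (add 4h to convert from UTC-4).
Idris in UTC: 12:20-13:35, 14:00-15:10 (subtract 3h to convert from UTC+3).
Wei in UTC: 09:30-10:20, 11:15-12:20, 14:40-16:25 (add 4h to convert from UTC-4).
Kavya ∩ Rina: 09:50-11:05, 12:05-12:35, 14:05-15:40.
Kavya ∩ Rina ∩ Bianca: 12:05-12:25.
Kavya ∩ Rina ∩ Bianca ∩ Clara: ∅.
Kavya ∩ Rina ∩ Bianca ∩ Clara ∩ Idris: ∅.
Kavya ∩ Rina ∩ Bianca ∩ Clara ∩ Idris ∩ Wei: ∅.
There is no time when everyone is free.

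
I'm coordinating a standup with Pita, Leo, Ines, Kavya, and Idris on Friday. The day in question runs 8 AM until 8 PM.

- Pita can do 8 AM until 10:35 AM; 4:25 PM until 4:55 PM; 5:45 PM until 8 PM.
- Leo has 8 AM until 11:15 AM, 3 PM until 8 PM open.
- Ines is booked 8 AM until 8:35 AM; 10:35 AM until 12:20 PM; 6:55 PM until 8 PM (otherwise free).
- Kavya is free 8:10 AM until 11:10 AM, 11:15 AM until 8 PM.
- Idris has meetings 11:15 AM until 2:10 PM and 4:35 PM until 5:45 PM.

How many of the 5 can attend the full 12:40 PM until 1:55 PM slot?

Pita free: 08:00-10:35, 16:25-16:55, 17:45-20:00.
Leo free: 08:00-11:15, 15:00-20:00.
Ines free: 08:35-10:35, 12:20-18:55 (invert busy blocks within the working day).
Kavya free: 08:10-11:10, 11:15-20:00.
Idris free: 08:00-11:15, 14:10-16:35, 17:45-20:00 (invert busy blocks within the working day).
Ines and Kavya can make the full 12:40-13:55 slot — that's 2.

2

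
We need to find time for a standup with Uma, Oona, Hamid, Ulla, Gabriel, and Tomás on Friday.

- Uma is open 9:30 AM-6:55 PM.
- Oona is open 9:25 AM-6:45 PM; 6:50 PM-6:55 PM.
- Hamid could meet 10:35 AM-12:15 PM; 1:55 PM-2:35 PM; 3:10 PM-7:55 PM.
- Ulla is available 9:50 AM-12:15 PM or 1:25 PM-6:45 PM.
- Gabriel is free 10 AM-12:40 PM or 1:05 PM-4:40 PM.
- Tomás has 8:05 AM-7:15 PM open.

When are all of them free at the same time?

10:35-12:15, 13:55-14:35, 15:10-16:40

Uma ∩ Oona: 09:30-18:45, 18:50-18:55.
Uma ∩ Oona ∩ Hamid: 10:35-12:15, 13:55-14:35, 15:10-18:45, 18:50-18:55.
Uma ∩ Oona ∩ Hamid ∩ Ulla: 10:35-12:15, 13:55-14:35, 15:10-18:45.
Uma ∩ Oona ∩ Hamid ∩ Ulla ∩ Gabriel: 10:35-12:15, 13:55-14:35, 15:10-16:40.
Uma ∩ Oona ∩ Hamid ∩ Ulla ∩ Gabriel ∩ Tomás: 10:35-12:15, 13:55-14:35, 15:10-16:40.
Those are the intersection windows.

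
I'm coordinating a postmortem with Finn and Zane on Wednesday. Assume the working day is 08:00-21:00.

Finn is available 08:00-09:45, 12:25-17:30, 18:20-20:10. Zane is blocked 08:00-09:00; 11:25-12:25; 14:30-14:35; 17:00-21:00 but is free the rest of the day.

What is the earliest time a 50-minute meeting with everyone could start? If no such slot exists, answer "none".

12:25

Finn free: 08:00-09:45, 12:25-17:30, 18:20-20:10.
Zane free: 09:00-11:25, 12:25-14:30, 14:35-17:00 (invert busy blocks within the working day).
Finn ∩ Zane: 09:00-09:45, 12:25-14:30, 14:35-17:00.
Those are the intersection windows.
The first common window of at least 50 minutes is 12:25-14:30, so the earliest start is 12:25.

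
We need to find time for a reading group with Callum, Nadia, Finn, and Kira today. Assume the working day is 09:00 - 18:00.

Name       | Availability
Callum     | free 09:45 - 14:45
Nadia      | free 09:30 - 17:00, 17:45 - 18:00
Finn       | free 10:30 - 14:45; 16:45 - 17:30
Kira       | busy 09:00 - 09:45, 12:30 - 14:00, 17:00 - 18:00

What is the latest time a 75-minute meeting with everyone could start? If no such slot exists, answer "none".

11:15

Callum free: 09:45-14:45.
Nadia free: 09:30-17:00, 17:45-18:00.
Finn free: 10:30-14:45, 16:45-17:30.
Kira free: 09:45-12:30, 14:00-17:00 (invert busy blocks within the working day).
Callum ∩ Nadia: 09:45-14:45.
Callum ∩ Nadia ∩ Finn: 10:30-14:45.
Callum ∩ Nadia ∩ Finn ∩ Kira: 10:30-12:30, 14:00-14:45.
So the common availability across everyone is 10:30-12:30, 14:00-14:45.
The last common window of at least 75 minutes is 10:30-12:30; a 75-minute meeting can start as late as 11:15 and still end by 12:30.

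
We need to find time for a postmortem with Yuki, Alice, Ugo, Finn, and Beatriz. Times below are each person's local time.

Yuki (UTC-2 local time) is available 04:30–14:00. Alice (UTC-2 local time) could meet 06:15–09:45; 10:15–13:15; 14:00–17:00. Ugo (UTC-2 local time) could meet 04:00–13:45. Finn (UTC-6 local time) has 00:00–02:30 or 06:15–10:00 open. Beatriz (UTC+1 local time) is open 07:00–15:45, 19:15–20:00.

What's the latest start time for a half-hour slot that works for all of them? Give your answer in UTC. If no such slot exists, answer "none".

Yuki in UTC: 06:30-16:00 (add 2h to convert from UTC-2).
Alice in UTC: 08:15-11:45, 12:15-15:15, 16:00-19:00 (add 2h to convert from UTC-2).
Ugo in UTC: 06:00-15:45 (add 2h to convert from UTC-2).
Finn in UTC: 06:00-08:30, 12:15-16:00 (add 6h to convert from UTC-6).
Beatriz in UTC: 06:00-14:45, 18:15-19:00 (subtract 1h to convert from UTC+1).
Yuki ∩ Alice: 08:15-11:45, 12:15-15:15.
Yuki ∩ Alice ∩ Ugo: 08:15-11:45, 12:15-15:15.
Yuki ∩ Alice ∩ Ugo ∩ Finn: 08:15-08:30, 12:15-15:15.
Yuki ∩ Alice ∩ Ugo ∩ Finn ∩ Beatriz: 08:15-08:30, 12:15-14:45.
The last common window of at least 30 minutes is 12:15-14:45; a 30-minute meeting can start as late as 14:15 and still end by 14:45.

14:15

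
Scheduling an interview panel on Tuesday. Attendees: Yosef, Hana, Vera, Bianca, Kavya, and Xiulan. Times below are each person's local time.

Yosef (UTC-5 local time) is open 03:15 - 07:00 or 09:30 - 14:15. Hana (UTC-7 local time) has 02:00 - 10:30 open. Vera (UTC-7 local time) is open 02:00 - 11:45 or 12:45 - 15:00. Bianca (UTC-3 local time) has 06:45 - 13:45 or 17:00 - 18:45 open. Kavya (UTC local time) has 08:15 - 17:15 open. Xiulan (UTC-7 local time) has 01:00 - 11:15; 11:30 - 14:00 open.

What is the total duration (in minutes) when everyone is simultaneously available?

270

Yosef in UTC: 08:15-12:00, 14:30-19:15 (add 5h to convert from UTC-5).
Hana in UTC: 09:00-17:30 (add 7h to convert from UTC-7).
Vera in UTC: 09:00-18:45, 19:45-22:00 (add 7h to convert from UTC-7).
Bianca in UTC: 09:45-16:45, 20:00-21:45 (add 3h to convert from UTC-3).
Kavya in UTC: 08:15-17:15.
Xiulan in UTC: 08:00-18:15, 18:30-21:00 (add 7h to convert from UTC-7).
Yosef ∩ Hana: 09:00-12:00, 14:30-17:30.
Yosef ∩ Hana ∩ Vera: 09:00-12:00, 14:30-17:30.
Yosef ∩ Hana ∩ Vera ∩ Bianca: 09:45-12:00, 14:30-16:45.
Yosef ∩ Hana ∩ Vera ∩ Bianca ∩ Kavya: 09:45-12:00, 14:30-16:45.
Yosef ∩ Hana ∩ Vera ∩ Bianca ∩ Kavya ∩ Xiulan: 09:45-12:00, 14:30-16:45.
Those are the intersection windows.
Summing the common windows: 135 + 135 = 270 minutes.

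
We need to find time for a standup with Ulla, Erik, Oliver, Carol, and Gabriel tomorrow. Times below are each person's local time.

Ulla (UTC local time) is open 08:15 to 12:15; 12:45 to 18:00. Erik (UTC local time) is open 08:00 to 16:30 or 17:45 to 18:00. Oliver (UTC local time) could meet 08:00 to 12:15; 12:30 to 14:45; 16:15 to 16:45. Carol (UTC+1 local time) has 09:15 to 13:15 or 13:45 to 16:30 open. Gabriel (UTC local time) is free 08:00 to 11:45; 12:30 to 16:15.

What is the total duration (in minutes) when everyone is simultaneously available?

330

Ulla in UTC: 08:15-12:15, 12:45-18:00.
Erik in UTC: 08:00-16:30, 17:45-18:00.
Oliver in UTC: 08:00-12:15, 12:30-14:45, 16:15-16:45.
Carol in UTC: 08:15-12:15, 12:45-15:30 (subtract 1h to convert from UTC+1).
Gabriel in UTC: 08:00-11:45, 12:30-16:15.
Ulla ∩ Erik: 08:15-12:15, 12:45-16:30, 17:45-18:00.
Ulla ∩ Erik ∩ Oliver: 08:15-12:15, 12:45-14:45, 16:15-16:30.
Ulla ∩ Erik ∩ Oliver ∩ Carol: 08:15-12:15, 12:45-14:45.
Ulla ∩ Erik ∩ Oliver ∩ Carol ∩ Gabriel: 08:15-11:45, 12:45-14:45.
So the common availability across everyone is 08:15-11:45, 12:45-14:45.
Summing the common windows: 210 + 120 = 330 minutes.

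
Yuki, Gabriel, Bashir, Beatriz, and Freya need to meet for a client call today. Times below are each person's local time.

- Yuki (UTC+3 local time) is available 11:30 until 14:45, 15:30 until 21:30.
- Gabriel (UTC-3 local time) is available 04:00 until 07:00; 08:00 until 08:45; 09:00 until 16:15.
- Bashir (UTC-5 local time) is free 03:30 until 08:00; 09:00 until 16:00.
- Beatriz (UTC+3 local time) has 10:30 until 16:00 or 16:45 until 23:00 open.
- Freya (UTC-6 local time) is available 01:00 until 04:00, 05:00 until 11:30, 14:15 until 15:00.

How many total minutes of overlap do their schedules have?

375

Yuki in UTC: 08:30-11:45, 12:30-18:30 (subtract 3h to convert from UTC+3).
Gabriel in UTC: 07:00-10:00, 11:00-11:45, 12:00-19:15 (add 3h to convert from UTC-3).
Bashir in UTC: 08:30-13:00, 14:00-21:00 (add 5h to convert from UTC-5).
Beatriz in UTC: 07:30-13:00, 13:45-20:00 (subtract 3h to convert from UTC+3).
Freya in UTC: 07:00-10:00, 11:00-17:30, 20:15-21:00 (add 6h to convert from UTC-6).
Yuki ∩ Gabriel: 08:30-10:00, 11:00-11:45, 12:30-18:30.
Yuki ∩ Gabriel ∩ Bashir: 08:30-10:00, 11:00-11:45, 12:30-13:00, 14:00-18:30.
Yuki ∩ Gabriel ∩ Bashir ∩ Beatriz: 08:30-10:00, 11:00-11:45, 12:30-13:00, 14:00-18:30.
Yuki ∩ Gabriel ∩ Bashir ∩ Beatriz ∩ Freya: 08:30-10:00, 11:00-11:45, 12:30-13:00, 14:00-17:30.
Those are the intersection windows.
Summing the common windows: 90 + 45 + 30 + 210 = 375 minutes.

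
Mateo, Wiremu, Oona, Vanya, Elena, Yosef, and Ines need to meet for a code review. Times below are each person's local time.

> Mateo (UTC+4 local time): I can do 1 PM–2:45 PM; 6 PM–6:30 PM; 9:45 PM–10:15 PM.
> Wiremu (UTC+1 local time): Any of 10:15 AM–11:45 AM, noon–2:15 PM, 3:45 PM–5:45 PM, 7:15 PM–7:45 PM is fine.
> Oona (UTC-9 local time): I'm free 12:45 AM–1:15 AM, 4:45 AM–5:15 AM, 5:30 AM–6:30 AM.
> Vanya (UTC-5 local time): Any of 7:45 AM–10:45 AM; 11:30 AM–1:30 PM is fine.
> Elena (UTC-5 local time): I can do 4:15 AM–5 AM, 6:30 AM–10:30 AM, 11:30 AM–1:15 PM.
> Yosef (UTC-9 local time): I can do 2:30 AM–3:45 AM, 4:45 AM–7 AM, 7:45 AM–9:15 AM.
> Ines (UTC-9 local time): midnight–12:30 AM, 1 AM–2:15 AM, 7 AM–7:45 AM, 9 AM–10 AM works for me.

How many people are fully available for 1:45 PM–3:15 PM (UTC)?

3

Mateo in UTC: 09:00-10:45, 14:00-14:30, 17:45-18:15 (subtract 4h to convert from UTC+4).
Wiremu in UTC: 09:15-10:45, 11:00-13:15, 14:45-16:45, 18:15-18:45 (subtract 1h to convert from UTC+1).
Oona in UTC: 09:45-10:15, 13:45-14:15, 14:30-15:30 (add 9h to convert from UTC-9).
Vanya in UTC: 12:45-15:45, 16:30-18:30 (add 5h to convert from UTC-5).
Elena in UTC: 09:15-10:00, 11:30-15:30, 16:30-18:15 (add 5h to convert from UTC-5).
Yosef in UTC: 11:30-12:45, 13:45-16:00, 16:45-18:15 (add 9h to convert from UTC-9).
Ines in UTC: 09:00-09:30, 10:00-11:15, 16:00-16:45, 18:00-19:00 (add 9h to convert from UTC-9).
Vanya, Elena, and Yosef can make the full 13:45-15:15 slot — that's 3.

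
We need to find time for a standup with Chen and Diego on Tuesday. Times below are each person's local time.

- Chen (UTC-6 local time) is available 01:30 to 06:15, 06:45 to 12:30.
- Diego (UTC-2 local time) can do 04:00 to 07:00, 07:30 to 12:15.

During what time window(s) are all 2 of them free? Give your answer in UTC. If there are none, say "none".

Chen in UTC: 07:30-12:15, 12:45-18:30 (add 6h to convert from UTC-6).
Diego in UTC: 06:00-09:00, 09:30-14:15 (add 2h to convert from UTC-2).
Chen ∩ Diego: 07:30-09:00, 09:30-12:15, 12:45-14:15.

07:30-09:00, 09:30-12:15, 12:45-14:15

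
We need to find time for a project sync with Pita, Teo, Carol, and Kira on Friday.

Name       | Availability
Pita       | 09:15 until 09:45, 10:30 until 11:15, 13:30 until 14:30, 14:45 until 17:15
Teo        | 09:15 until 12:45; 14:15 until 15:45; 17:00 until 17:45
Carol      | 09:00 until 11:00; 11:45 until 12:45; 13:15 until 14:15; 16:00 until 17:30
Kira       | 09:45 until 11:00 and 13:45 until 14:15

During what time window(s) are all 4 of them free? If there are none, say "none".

Pita ∩ Teo: 09:15-09:45, 10:30-11:15, 14:15-14:30, 14:45-15:45, 17:00-17:15.
Pita ∩ Teo ∩ Carol: 09:15-09:45, 10:30-11:00, 17:00-17:15.
Pita ∩ Teo ∩ Carol ∩ Kira: 10:30-11:00.

10:30-11:00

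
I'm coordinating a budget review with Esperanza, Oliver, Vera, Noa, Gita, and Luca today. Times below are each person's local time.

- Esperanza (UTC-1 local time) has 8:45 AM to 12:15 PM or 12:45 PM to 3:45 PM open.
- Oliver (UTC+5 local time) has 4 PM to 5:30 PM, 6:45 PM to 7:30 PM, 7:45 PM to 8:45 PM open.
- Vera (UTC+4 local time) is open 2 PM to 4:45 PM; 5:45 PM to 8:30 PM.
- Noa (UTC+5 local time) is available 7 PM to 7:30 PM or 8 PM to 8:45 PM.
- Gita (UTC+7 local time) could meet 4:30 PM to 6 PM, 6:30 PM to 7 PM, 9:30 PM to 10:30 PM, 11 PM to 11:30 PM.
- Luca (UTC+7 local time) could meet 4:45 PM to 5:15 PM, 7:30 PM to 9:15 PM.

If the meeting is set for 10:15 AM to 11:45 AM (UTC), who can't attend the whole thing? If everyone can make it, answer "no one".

Gita, Luca, Noa, Oliver

Esperanza in UTC: 09:45-13:15, 13:45-16:45 (add 1h to convert from UTC-1).
Oliver in UTC: 11:00-12:30, 13:45-14:30, 14:45-15:45 (subtract 5h to convert from UTC+5).
Vera in UTC: 10:00-12:45, 13:45-16:30 (subtract 4h to convert from UTC+4).
Noa in UTC: 14:00-14:30, 15:00-15:45 (subtract 5h to convert from UTC+5).
Gita in UTC: 09:30-11:00, 11:30-12:00, 14:30-15:30, 16:00-16:30 (subtract 7h to convert from UTC+7).
Luca in UTC: 09:45-10:15, 12:30-14:15 (subtract 7h to convert from UTC+7).
Esperanza: free for 10:15-11:45. Oliver: not fully free for 10:15-11:45. Vera: free for 10:15-11:45. Noa: not fully free for 10:15-11:45. Gita: not fully free for 10:15-11:45. Luca: not fully free for 10:15-11:45.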